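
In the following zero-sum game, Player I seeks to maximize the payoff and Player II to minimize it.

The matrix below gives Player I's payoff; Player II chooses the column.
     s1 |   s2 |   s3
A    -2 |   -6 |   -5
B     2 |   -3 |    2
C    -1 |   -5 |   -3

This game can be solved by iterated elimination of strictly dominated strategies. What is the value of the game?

-3

Column s1 is strictly dominated by s2 for Player II (-6<-2, -3<2, -5<-1); eliminate s1.
Column s3 is strictly dominated by s2 for Player II (-6<-5, -3<2, -5<-3); eliminate s3.
Row C is strictly dominated by row B (-3>-5); eliminate C.
Row A is strictly dominated by row B (-3>-6); eliminate A.
Only (B, s2) remains, with payoff -3.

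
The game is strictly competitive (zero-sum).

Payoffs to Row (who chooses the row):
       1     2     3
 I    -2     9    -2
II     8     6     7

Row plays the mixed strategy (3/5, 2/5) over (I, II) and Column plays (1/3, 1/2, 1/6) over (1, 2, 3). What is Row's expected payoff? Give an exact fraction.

Against (1/3, 1/2, 1/6), each row's expected payoff is I: 7/2; II: 41/6.
Taking the (3/5, 2/5)-weighted average: (3/5)·(7/2) + (2/5)·(41/6) = 29/6.

29/6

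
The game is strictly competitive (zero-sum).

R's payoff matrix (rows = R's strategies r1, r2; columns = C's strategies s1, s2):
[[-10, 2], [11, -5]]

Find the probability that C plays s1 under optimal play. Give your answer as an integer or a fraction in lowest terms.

1/4

Row minima are -10 and -5, so R's maximin is -5; column maxima are 11 and 2, so C's minimax is 2. These differ, so the equilibrium is in mixed strategies.
Let C play s1 with probability q. R is indifferent when −10q + 2(1−q) = 11q − 5(1−q), giving q = 1/4.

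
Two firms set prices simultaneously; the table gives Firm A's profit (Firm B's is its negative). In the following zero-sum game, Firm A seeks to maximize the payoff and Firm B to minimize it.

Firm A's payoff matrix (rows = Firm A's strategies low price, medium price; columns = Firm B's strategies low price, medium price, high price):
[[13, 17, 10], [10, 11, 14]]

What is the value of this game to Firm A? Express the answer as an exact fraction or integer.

Column medium price is strictly dominated by low price for Firm B (it gives Firm A more in every row).
The remaining 2×2 game on (low price, medium price) × (low price, high price) has no saddle point. Let Firm A play low price with probability p; indifference gives 13p + 10(1−p) = 10p + 14(1−p), so p = 4/7.
Similarly Firm B's optimal q on low price is 4/7, and the value is 13·(4/7) + (10)·(3/7) = 82/7.

82/7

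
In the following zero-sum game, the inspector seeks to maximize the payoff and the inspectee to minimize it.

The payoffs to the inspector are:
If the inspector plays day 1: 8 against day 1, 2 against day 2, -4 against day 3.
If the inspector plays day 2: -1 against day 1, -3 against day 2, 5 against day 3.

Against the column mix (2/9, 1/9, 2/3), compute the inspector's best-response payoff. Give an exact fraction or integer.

day 1: (8)·(2/9) + (2)·(1/9) + (-4)·(2/3) = -2/3.
day 2: (-1)·(2/9) + (-3)·(1/9) + (5)·(2/3) = 25/9.
The best pure response is day 2 with expected payoff 25/9.

25/9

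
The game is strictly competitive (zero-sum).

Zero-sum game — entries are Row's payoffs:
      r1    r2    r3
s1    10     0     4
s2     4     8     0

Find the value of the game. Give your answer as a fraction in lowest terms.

Column r1 is strictly dominated by r3 for Column (it gives Row more in every row).
The remaining 2×2 game on (s1, s2) × (r2, r3) has no saddle point. Let Row play s1 with probability p; indifference gives 8(1−p) = 4p, so p = 2/3.
Similarly Column's optimal q on r2 is 1/3, and the value is 0·(1/3) + (4)·(2/3) = 8/3.

8/3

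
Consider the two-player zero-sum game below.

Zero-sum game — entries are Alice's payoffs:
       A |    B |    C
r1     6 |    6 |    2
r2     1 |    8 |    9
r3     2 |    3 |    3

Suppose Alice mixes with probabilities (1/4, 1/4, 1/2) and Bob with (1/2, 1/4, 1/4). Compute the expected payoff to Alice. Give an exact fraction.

Against (1/2, 1/4, 1/4), each row's expected payoff is r1: 5; r2: 19/4; r3: 5/2.
Taking the (1/4, 1/4, 1/2)-weighted average: (1/4)·(5) + (1/4)·(19/4) + (1/2)·(5/2) = 59/16.

59/16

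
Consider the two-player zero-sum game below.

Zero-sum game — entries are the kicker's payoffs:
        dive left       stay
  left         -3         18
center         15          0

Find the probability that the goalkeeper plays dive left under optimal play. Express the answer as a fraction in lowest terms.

Row minima are -3 and 0, so the kicker's maximin is 0; column maxima are 15 and 18, so the goalkeeper's minimax is 15. These differ, so the equilibrium is in mixed strategies.
Let the goalkeeper play dive left with probability q. The kicker is indifferent when −3q + 18(1−q) = 15q, giving q = 1/2.

1/2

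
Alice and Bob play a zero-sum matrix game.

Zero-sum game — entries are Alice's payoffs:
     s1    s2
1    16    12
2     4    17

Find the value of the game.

224/17

Row minima are 12 and 4, so Alice's maximin is 12; column maxima are 16 and 17, so Bob's minimax is 16. These differ, so the equilibrium is in mixed strategies.
Let Alice play 1 with probability p. Bob is indifferent when 16p + 4(1−p) = 12p + 17(1−p), giving p = 13/17.
Let Bob play s1 with probability q. Alice is indifferent when 16q + 12(1−q) = 4q + 17(1−q), giving q = 5/17.
The value is 16·(5/17) + (12)·(12/17) = 224/17.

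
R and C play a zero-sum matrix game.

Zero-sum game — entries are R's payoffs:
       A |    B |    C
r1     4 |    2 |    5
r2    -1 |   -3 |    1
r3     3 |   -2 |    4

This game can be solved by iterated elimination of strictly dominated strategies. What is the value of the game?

Row r2 is strictly dominated by row r1 (4>-1, 2>-3, 5>1); eliminate r2.
Row r3 is strictly dominated by row r1 (4>3, 2>-2, 5>4); eliminate r3.
Column A is strictly dominated by B for C (2<4); eliminate A.
Column C is strictly dominated by B for C (2<5); eliminate C.
Only (r1, B) remains, with payoff 2.

2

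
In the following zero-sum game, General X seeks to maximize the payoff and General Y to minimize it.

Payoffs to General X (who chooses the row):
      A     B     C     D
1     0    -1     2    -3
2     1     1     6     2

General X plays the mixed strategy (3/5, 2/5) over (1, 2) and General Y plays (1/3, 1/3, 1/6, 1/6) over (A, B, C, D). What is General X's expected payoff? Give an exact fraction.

Against (1/3, 1/3, 1/6, 1/6), each row's expected payoff is 1: -1/2; 2: 2.
Taking the (3/5, 2/5)-weighted average: (3/5)·(-1/2) + (2/5)·(2) = 1/2.

1/2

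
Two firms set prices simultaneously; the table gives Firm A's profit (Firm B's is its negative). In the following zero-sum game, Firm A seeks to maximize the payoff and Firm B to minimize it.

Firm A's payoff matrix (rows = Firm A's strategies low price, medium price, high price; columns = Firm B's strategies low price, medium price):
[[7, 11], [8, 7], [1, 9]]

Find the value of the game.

39/5

Row high price is strictly dominated by row low price, so Firm A never plays it.
The remaining 2×2 game on (low price, medium price) × (low price, medium price) has no saddle point. Let Firm A play low price with probability p; indifference gives 7p + 8(1−p) = 11p + 7(1−p), so p = 1/5.
Similarly Firm B's optimal q on low price is 4/5, and the value is 7·(4/5) + (11)·(1/5) = 39/5.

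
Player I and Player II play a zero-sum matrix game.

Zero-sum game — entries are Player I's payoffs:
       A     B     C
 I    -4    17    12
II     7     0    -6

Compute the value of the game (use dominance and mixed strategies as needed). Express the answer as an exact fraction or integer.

60/29

Column B is strictly dominated by C for Player II (it gives Player I more in every row).
The remaining 2×2 game on (I, II) × (A, C) has no saddle point. Let Player I play I with probability p; indifference gives −4p + 7(1−p) = 12p − 6(1−p), so p = 13/29.
Similarly Player II's optimal q on A is 18/29, and the value is -4·(18/29) + (12)·(11/29) = 60/29.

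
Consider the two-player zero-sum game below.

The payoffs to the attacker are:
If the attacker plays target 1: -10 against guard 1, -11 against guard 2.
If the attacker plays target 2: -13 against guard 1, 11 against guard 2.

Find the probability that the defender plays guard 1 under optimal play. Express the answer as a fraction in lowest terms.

22/25

Row minima are -11 and -13, so the attacker's maximin is -11; column maxima are -10 and 11, so the defender's minimax is -10. These differ, so the equilibrium is in mixed strategies.
Let the defender play guard 1 with probability q. The attacker is indifferent when −10q − 11(1−q) = −13q + 11(1−q), giving q = 22/25.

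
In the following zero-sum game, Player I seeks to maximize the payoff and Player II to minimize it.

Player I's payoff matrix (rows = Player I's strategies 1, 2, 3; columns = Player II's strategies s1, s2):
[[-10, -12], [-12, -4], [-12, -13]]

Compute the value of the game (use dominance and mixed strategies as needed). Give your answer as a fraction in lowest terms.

Row 3 is strictly dominated by row 1, so Player I never plays it.
The remaining 2×2 game on (1, 2) × (s1, s2) has no saddle point. Let Player I play 1 with probability p; indifference gives −10p − 12(1−p) = −12p − 4(1−p), so p = 4/5.
Similarly Player II's optimal q on s1 is 4/5, and the value is -10·(4/5) + (-12)·(1/5) = -52/5.

-52/5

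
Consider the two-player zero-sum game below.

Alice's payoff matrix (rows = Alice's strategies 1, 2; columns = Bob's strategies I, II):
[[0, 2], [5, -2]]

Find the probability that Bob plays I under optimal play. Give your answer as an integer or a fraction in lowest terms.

Row minima are 0 and -2, so Alice's maximin is 0; column maxima are 5 and 2, so Bob's minimax is 2. These differ, so the equilibrium is in mixed strategies.
Let Bob play I with probability q. Alice is indifferent when 2(1−q) = 5q − 2(1−q), giving q = 4/9.

4/9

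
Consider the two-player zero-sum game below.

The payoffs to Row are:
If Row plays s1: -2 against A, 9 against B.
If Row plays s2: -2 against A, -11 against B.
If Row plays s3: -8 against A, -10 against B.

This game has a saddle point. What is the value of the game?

Row minima: -2, -11, -10 → Row's maximin is -2.
Column maxima: -2, 9 → Column's minimax is -2.
They coincide at (s1, A), so the value is -2.

-2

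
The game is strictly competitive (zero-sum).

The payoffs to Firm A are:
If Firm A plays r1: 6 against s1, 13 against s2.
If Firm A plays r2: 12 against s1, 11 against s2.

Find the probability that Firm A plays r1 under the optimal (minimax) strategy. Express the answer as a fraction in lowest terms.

Row minima are 6 and 11, so Firm A's maximin is 11; column maxima are 12 and 13, so Firm B's minimax is 12. These differ, so the equilibrium is in mixed strategies.
Let Firm A play r1 with probability p. Firm B is indifferent when 6p + 12(1−p) = 13p + 11(1−p), giving p = 1/8.

1/8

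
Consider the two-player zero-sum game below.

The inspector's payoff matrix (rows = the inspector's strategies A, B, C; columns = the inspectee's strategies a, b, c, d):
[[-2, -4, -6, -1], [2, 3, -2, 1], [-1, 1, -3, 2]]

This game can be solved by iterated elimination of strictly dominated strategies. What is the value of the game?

Row A is strictly dominated by row B (2>-2, 3>-4, -2>-6, 1>-1); eliminate A.
Column b is strictly dominated by a for the inspectee (2<3, -1<1); eliminate b.
Column d is strictly dominated by c for the inspectee (-2<1, -3<2); eliminate d.
Row C is strictly dominated by row B (2>-1, -2>-3); eliminate C.
Column a is strictly dominated by c for the inspectee (-2<2); eliminate a.
Only (B, c) remains, with payoff -2.

-2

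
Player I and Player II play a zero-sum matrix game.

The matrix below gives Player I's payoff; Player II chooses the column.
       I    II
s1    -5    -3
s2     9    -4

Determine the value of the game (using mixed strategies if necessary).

Row minima are -5 and -4, so Player I's maximin is -4; column maxima are 9 and -3, so Player II's minimax is -3. These differ, so the equilibrium is in mixed strategies.
Let Player I play s1 with probability p. Player II is indifferent when −5p + 9(1−p) = −3p − 4(1−p), giving p = 13/15.
Let Player II play I with probability q. Player I is indifferent when −5q − 3(1−q) = 9q − 4(1−q), giving q = 1/15.
The value is -5·(1/15) + (-3)·(14/15) = -47/15.

-47/15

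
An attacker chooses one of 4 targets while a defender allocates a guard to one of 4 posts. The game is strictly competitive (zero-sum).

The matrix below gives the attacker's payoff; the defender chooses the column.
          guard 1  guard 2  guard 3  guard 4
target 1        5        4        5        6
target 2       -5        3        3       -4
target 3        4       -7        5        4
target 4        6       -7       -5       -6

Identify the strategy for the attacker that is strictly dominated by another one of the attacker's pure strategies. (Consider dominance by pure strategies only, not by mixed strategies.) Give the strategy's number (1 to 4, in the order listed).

Compare target 2 with target 1: 5 > -5, 4 > 3, 5 > 3, 6 > -4.
So target 1 strictly dominates target 2 for the attacker; target 2 is strictly dominated.

2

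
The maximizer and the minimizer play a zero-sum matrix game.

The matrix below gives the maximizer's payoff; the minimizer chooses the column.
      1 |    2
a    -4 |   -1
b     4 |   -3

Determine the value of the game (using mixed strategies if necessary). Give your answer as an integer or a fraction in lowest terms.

Row minima are -4 and -3, so the maximizer's maximin is -3; column maxima are 4 and -1, so the minimizer's minimax is -1. These differ, so the equilibrium is in mixed strategies.
Let the maximizer play a with probability p. The minimizer is indifferent when −4p + 4(1−p) = −p − 3(1−p), giving p = 7/10.
Let the minimizer play 1 with probability q. The maximizer is indifferent when −4q − (1−q) = 4q − 3(1−q), giving q = 1/5.
The value is -4·(1/5) + (-1)·(4/5) = -8/5.

-8/5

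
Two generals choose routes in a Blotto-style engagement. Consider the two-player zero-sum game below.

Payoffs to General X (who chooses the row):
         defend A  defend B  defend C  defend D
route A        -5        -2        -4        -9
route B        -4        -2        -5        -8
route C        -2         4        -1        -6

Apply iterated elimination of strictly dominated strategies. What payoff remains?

Column defend C is strictly dominated by defend D for General Y (-9<-4, -8<-5, -6<-1); eliminate defend C.
Column defend B is strictly dominated by defend A for General Y (-5<-2, -4<-2, -2<4); eliminate defend B.
Column defend A is strictly dominated by defend D for General Y (-9<-5, -8<-4, -6<-2); eliminate defend A.
Row route B is strictly dominated by row route C (-6>-8); eliminate route B.
Row route A is strictly dominated by row route C (-6>-9); eliminate route A.
Only (route C, defend D) remains, with payoff -6.

-6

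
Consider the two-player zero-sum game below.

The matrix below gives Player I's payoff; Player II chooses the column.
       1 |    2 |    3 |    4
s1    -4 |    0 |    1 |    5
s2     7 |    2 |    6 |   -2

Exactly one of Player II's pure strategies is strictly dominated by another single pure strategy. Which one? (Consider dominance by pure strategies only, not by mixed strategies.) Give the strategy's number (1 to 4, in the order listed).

3

Player II prefers columns that give Player I less. Compare 3 with 2: 0 < 1, 2 < 6.
So 2 strictly dominates 3 for Player II; 3 is strictly dominated.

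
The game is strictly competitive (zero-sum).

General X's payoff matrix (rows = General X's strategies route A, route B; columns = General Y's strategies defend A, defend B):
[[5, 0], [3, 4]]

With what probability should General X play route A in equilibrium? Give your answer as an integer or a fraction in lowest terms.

1/6

Row minima are 0 and 3, so General X's maximin is 3; column maxima are 5 and 4, so General Y's minimax is 4. These differ, so the equilibrium is in mixed strategies.
Let General X play route A with probability p. General Y is indifferent when 5p + 3(1−p) = 4(1−p), giving p = 1/6.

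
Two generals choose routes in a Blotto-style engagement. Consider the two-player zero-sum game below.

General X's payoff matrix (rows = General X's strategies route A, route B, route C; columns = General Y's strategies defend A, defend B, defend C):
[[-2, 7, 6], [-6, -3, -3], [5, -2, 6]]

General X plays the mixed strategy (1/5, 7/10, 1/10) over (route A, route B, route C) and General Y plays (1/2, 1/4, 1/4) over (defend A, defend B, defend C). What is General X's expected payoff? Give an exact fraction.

-47/20

Against (1/2, 1/4, 1/4), each row's expected payoff is route A: 9/4; route B: -9/2; route C: 7/2.
Taking the (1/5, 7/10, 1/10)-weighted average: (1/5)·(9/4) + (7/10)·(-9/2) + (1/10)·(7/2) = -47/20.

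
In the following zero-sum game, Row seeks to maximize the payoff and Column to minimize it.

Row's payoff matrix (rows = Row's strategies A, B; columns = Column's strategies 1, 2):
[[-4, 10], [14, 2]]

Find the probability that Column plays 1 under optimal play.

Row minima are -4 and 2, so Row's maximin is 2; column maxima are 14 and 10, so Column's minimax is 10. These differ, so the equilibrium is in mixed strategies.
Let Column play 1 with probability q. Row is indifferent when −4q + 10(1−q) = 14q + 2(1−q), giving q = 4/13.

4/13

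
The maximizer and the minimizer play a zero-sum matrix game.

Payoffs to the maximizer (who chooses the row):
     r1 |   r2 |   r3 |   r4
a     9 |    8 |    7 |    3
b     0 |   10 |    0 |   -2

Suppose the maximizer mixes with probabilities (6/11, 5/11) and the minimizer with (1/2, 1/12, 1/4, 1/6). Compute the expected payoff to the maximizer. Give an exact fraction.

47/11

Against (1/2, 1/12, 1/4, 1/6), each row's expected payoff is a: 89/12; b: 1/2.
Taking the (6/11, 5/11)-weighted average: (6/11)·(89/12) + (5/11)·(1/2) = 47/11.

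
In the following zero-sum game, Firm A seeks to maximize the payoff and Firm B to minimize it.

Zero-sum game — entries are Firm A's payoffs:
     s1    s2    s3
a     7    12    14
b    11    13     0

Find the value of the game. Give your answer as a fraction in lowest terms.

Column s2 is strictly dominated by s1 for Firm B (it gives Firm A more in every row).
The remaining 2×2 game on (a, b) × (s1, s3) has no saddle point. Let Firm A play a with probability p; indifference gives 7p + 11(1−p) = 14p, so p = 11/18.
Similarly Firm B's optimal q on s1 is 7/9, and the value is 7·(7/9) + (14)·(2/9) = 77/9.

77/9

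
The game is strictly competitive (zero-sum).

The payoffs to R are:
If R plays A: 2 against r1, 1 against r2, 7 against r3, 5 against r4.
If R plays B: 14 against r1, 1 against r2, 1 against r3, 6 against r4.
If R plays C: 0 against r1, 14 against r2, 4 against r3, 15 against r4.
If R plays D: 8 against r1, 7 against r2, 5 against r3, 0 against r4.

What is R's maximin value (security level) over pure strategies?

1

The worst-case payoff for each row is A: 1, B: 1, C: 0, D: 0.
The best of these is 1.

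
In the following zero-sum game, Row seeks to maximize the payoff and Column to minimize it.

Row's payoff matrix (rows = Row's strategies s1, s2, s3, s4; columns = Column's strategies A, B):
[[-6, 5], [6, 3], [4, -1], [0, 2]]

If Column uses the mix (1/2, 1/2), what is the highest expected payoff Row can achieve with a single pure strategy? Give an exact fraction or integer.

s1: (-6)·(1/2) + (5)·(1/2) = -1/2.
s2: (6)·(1/2) + (3)·(1/2) = 9/2.
s3: (4)·(1/2) + (-1)·(1/2) = 3/2.
s4: (0)·(1/2) + (2)·(1/2) = 1.
The best pure response is s2 with expected payoff 9/2.

9/2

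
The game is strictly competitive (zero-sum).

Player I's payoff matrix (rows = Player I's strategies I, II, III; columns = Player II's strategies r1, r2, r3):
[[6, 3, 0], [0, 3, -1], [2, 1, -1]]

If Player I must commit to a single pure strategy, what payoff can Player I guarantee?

The worst-case payoff for each row is I: 0, II: -1, III: -1.
The best of these is 0.

0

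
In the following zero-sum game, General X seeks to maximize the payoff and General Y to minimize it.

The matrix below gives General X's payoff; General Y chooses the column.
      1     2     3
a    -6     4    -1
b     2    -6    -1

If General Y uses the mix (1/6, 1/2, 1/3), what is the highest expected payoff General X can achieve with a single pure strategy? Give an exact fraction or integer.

a: (-6)·(1/6) + (4)·(1/2) + (-1)·(1/3) = 2/3.
b: (2)·(1/6) + (-6)·(1/2) + (-1)·(1/3) = -3.
The best pure response is a with expected payoff 2/3.

2/3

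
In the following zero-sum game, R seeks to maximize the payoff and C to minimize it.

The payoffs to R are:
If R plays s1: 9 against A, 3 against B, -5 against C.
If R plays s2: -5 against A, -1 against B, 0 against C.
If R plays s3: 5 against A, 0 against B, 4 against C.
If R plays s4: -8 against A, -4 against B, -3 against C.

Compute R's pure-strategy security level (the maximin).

0

The worst-case payoff for each row is s1: -5, s2: -5, s3: 0, s4: -8.
The best of these is 0.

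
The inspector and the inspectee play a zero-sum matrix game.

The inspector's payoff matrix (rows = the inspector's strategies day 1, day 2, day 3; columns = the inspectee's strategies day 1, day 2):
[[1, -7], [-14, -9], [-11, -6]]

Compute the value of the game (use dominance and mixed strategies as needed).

Row day 2 is strictly dominated by row day 3, so the inspector never plays it.
The remaining 2×2 game on (day 1, day 3) × (day 1, day 2) has no saddle point. Let the inspector play day 1 with probability p; indifference gives p − 11(1−p) = −7p − 6(1−p), so p = 5/13.
Similarly the inspectee's optimal q on day 1 is 1/13, and the value is 1·(1/13) + (-7)·(12/13) = -83/13.

-83/13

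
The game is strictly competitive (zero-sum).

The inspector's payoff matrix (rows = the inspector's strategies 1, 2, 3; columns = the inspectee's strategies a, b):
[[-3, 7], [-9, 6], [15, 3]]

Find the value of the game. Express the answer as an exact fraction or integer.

57/11

Row 2 is strictly dominated by row 1, so the inspector never plays it.
The remaining 2×2 game on (1, 3) × (a, b) has no saddle point. Let the inspector play 1 with probability p; indifference gives −3p + 15(1−p) = 7p + 3(1−p), so p = 6/11.
Similarly the inspectee's optimal q on a is 2/11, and the value is -3·(2/11) + (7)·(9/11) = 57/11.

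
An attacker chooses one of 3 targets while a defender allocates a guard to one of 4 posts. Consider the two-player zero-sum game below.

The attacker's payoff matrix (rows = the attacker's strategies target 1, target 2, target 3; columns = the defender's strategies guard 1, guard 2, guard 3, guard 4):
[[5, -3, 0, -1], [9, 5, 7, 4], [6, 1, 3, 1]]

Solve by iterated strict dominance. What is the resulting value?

Row target 3 is strictly dominated by row target 2 (9>6, 5>1, 7>3, 4>1); eliminate target 3.
Row target 1 is strictly dominated by row target 2 (9>5, 5>-3, 7>0, 4>-1); eliminate target 1.
Column guard 2 is strictly dominated by guard 4 for the defender (4<5); eliminate guard 2.
Column guard 1 is strictly dominated by guard 3 for the defender (7<9); eliminate guard 1.
Column guard 3 is strictly dominated by guard 4 for the defender (4<7); eliminate guard 3.
Only (target 2, guard 4) remains, with payoff 4.

4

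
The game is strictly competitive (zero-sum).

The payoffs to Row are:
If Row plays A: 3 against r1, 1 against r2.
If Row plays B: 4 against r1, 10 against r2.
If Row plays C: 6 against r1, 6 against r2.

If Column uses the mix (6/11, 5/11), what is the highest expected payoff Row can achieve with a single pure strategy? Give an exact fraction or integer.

A: (3)·(6/11) + (1)·(5/11) = 23/11.
B: (4)·(6/11) + (10)·(5/11) = 74/11.
C: (6)·(6/11) + (6)·(5/11) = 6.
The best pure response is B with expected payoff 74/11.

74/11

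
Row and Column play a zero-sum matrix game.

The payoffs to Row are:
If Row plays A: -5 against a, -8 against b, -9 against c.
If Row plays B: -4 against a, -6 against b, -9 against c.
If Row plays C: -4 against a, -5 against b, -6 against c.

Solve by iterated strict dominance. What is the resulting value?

Column a is strictly dominated by b for Column (-8<-5, -6<-4, -5<-4); eliminate a.
Row A is strictly dominated by row C (-5>-8, -6>-9); eliminate A.
Row B is strictly dominated by row C (-5>-6, -6>-9); eliminate B.
Column b is strictly dominated by c for Column (-6<-5); eliminate b.
Only (C, c) remains, with payoff -6.

-6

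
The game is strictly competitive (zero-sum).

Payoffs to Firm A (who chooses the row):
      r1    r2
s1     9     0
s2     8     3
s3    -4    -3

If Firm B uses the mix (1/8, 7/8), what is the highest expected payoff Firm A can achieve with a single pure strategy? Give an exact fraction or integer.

29/8

s1: (9)·(1/8) + (0)·(7/8) = 9/8.
s2: (8)·(1/8) + (3)·(7/8) = 29/8.
s3: (-4)·(1/8) + (-3)·(7/8) = -25/8.
The best pure response is s2 with expected payoff 29/8.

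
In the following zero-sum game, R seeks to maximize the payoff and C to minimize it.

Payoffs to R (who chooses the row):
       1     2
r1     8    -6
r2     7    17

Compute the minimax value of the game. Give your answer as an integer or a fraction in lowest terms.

89/12

Row minima are -6 and 7, so R's maximin is 7; column maxima are 8 and 17, so C's minimax is 8. These differ, so the equilibrium is in mixed strategies.
Let R play r1 with probability p. C is indifferent when 8p + 7(1−p) = −6p + 17(1−p), giving p = 5/12.
Let C play 1 with probability q. R is indifferent when 8q − 6(1−q) = 7q + 17(1−q), giving q = 23/24.
The value is 8·(23/24) + (-6)·(1/24) = 89/12.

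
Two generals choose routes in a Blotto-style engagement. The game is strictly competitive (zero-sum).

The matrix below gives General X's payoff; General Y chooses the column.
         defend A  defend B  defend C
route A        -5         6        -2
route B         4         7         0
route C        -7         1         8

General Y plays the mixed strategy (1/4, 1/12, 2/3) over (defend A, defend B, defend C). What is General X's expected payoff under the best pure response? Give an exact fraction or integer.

route A: (-5)·(1/4) + (6)·(1/12) + (-2)·(2/3) = -25/12.
route B: (4)·(1/4) + (7)·(1/12) + (0)·(2/3) = 19/12.
route C: (-7)·(1/4) + (1)·(1/12) + (8)·(2/3) = 11/3.
The best pure response is route C with expected payoff 11/3.

11/3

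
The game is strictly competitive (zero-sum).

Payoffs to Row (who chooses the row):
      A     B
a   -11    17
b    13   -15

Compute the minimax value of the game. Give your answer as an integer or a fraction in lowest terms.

Row minima are -11 and -15, so Row's maximin is -11; column maxima are 13 and 17, so Column's minimax is 13. These differ, so the equilibrium is in mixed strategies.
Let Row play a with probability p. Column is indifferent when −11p + 13(1−p) = 17p − 15(1−p), giving p = 1/2.
Let Column play A with probability q. Row is indifferent when −11q + 17(1−q) = 13q − 15(1−q), giving q = 4/7.
The value is -11·(4/7) + (17)·(3/7) = 1.

1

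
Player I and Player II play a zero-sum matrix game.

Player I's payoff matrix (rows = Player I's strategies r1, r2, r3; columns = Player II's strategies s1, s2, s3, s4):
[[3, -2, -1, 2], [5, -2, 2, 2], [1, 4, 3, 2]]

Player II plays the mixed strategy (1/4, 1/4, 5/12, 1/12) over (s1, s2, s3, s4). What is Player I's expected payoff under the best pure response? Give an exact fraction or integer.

r1: (3)·(1/4) + (-2)·(1/4) + (-1)·(5/12) + (2)·(1/12) = 0.
r2: (5)·(1/4) + (-2)·(1/4) + (2)·(5/12) + (2)·(1/12) = 7/4.
r3: (1)·(1/4) + (4)·(1/4) + (3)·(5/12) + (2)·(1/12) = 8/3.
The best pure response is r3 with expected payoff 8/3.

8/3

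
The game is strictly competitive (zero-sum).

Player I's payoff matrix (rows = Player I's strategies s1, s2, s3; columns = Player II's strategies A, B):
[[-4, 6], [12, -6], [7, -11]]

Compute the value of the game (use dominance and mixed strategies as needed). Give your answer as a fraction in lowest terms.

Row s3 is strictly dominated by row s2, so Player I never plays it.
The remaining 2×2 game on (s1, s2) × (A, B) has no saddle point. Let Player I play s1 with probability p; indifference gives −4p + 12(1−p) = 6p − 6(1−p), so p = 9/14.
Similarly Player II's optimal q on A is 3/7, and the value is -4·(3/7) + (6)·(4/7) = 12/7.

12/7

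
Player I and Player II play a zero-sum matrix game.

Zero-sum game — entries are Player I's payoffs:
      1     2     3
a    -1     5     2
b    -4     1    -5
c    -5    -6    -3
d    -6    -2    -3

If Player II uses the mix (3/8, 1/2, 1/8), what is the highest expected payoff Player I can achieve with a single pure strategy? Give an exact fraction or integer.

19/8

a: (-1)·(3/8) + (5)·(1/2) + (2)·(1/8) = 19/8.
b: (-4)·(3/8) + (1)·(1/2) + (-5)·(1/8) = -13/8.
c: (-5)·(3/8) + (-6)·(1/2) + (-3)·(1/8) = -21/4.
d: (-6)·(3/8) + (-2)·(1/2) + (-3)·(1/8) = -29/8.
The best pure response is a with expected payoff 19/8.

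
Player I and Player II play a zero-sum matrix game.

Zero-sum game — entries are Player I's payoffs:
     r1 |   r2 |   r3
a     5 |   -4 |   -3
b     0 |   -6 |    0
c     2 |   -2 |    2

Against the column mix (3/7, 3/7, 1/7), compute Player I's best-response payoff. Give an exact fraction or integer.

a: (5)·(3/7) + (-4)·(3/7) + (-3)·(1/7) = 0.
b: (0)·(3/7) + (-6)·(3/7) + (0)·(1/7) = -18/7.
c: (2)·(3/7) + (-2)·(3/7) + (2)·(1/7) = 2/7.
The best pure response is c with expected payoff 2/7.

2/7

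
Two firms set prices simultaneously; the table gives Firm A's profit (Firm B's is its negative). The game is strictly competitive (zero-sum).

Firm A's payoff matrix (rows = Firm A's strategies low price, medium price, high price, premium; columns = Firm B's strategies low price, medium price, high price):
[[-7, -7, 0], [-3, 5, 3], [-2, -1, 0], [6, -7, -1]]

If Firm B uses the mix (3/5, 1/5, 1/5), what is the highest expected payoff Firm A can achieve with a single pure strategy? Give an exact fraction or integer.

low price: (-7)·(3/5) + (-7)·(1/5) + (0)·(1/5) = -28/5.
medium price: (-3)·(3/5) + (5)·(1/5) + (3)·(1/5) = -1/5.
high price: (-2)·(3/5) + (-1)·(1/5) + (0)·(1/5) = -7/5.
premium: (6)·(3/5) + (-7)·(1/5) + (-1)·(1/5) = 2.
The best pure response is premium with expected payoff 2.

2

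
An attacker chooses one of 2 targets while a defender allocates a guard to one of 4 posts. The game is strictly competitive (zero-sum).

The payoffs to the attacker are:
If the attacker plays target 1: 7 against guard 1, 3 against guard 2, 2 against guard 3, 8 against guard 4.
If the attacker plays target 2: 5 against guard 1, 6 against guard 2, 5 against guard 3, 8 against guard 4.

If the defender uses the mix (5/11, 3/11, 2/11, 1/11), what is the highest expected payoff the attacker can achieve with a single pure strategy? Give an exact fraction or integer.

target 1: (7)·(5/11) + (3)·(3/11) + (2)·(2/11) + (8)·(1/11) = 56/11.
target 2: (5)·(5/11) + (6)·(3/11) + (5)·(2/11) + (8)·(1/11) = 61/11.
The best pure response is target 2 with expected payoff 61/11.

61/11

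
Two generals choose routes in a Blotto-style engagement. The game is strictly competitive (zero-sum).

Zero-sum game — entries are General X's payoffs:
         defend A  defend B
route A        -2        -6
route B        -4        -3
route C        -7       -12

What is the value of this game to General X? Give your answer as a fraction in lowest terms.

-18/5

Row route C is strictly dominated by row route A, so General X never plays it.
The remaining 2×2 game on (route A, route B) × (defend A, defend B) has no saddle point. Let General X play route A with probability p; indifference gives −2p − 4(1−p) = −6p − 3(1−p), so p = 1/5.
Similarly General Y's optimal q on defend A is 3/5, and the value is -2·(3/5) + (-6)·(2/5) = -18/5.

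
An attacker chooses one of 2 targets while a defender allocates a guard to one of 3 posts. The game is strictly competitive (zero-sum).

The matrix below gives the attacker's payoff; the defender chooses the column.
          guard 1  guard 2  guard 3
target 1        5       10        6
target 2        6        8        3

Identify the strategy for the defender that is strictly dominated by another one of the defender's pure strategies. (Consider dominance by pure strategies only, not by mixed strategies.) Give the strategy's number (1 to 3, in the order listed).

The defender prefers columns that give the attacker less. Compare guard 2 with guard 1: 5 < 10, 6 < 8.
So guard 1 strictly dominates guard 2 for the defender; guard 2 is strictly dominated.

2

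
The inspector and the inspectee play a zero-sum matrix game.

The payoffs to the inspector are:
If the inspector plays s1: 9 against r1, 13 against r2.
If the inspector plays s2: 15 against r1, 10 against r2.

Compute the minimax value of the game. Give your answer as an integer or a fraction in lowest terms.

35/3

Row minima are 9 and 10, so the inspector's maximin is 10; column maxima are 15 and 13, so the inspectee's minimax is 13. These differ, so the equilibrium is in mixed strategies.
Let the inspector play s1 with probability p. The inspectee is indifferent when 9p + 15(1−p) = 13p + 10(1−p), giving p = 5/9.
Let the inspectee play r1 with probability q. The inspector is indifferent when 9q + 13(1−q) = 15q + 10(1−q), giving q = 1/3.
The value is 9·(1/3) + (13)·(2/3) = 35/3.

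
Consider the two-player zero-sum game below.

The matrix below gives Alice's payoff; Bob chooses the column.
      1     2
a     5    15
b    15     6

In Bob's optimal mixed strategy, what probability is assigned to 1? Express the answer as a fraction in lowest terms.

9/19

Row minima are 5 and 6, so Alice's maximin is 6; column maxima are 15 and 15, so Bob's minimax is 15. These differ, so the equilibrium is in mixed strategies.
Let Bob play 1 with probability q. Alice is indifferent when 5q + 15(1−q) = 15q + 6(1−q), giving q = 9/19.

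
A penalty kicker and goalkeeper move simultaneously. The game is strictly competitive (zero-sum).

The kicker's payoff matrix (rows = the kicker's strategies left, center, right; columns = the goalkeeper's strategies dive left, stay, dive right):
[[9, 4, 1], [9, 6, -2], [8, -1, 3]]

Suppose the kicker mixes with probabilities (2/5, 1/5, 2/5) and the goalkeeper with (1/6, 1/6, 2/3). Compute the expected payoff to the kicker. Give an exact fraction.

Against (1/6, 1/6, 2/3), each row's expected payoff is left: 17/6; center: 7/6; right: 19/6.
Taking the (2/5, 1/5, 2/5)-weighted average: (2/5)·(17/6) + (1/5)·(7/6) + (2/5)·(19/6) = 79/30.

79/30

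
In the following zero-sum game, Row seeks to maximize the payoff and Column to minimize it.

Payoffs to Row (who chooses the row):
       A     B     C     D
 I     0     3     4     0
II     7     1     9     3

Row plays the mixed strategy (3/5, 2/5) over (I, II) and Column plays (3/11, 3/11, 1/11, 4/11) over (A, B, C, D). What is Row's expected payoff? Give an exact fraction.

129/55

Against (3/11, 3/11, 1/11, 4/11), each row's expected payoff is I: 13/11; II: 45/11.
Taking the (3/5, 2/5)-weighted average: (3/5)·(13/11) + (2/5)·(45/11) = 129/55.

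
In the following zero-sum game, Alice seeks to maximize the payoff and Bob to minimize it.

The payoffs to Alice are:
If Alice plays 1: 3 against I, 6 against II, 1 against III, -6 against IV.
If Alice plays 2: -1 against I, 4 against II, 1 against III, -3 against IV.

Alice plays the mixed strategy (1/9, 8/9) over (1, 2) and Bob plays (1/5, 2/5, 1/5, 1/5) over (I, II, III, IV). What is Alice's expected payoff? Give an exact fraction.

10/9

Against (1/5, 2/5, 1/5, 1/5), each row's expected payoff is 1: 2; 2: 1.
Taking the (1/9, 8/9)-weighted average: (1/9)·(2) + (8/9)·(1) = 10/9.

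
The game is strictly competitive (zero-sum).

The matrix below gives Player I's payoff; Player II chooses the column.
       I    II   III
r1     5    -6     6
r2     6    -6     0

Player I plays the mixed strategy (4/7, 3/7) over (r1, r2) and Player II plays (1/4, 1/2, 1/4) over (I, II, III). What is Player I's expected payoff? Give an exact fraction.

Against (1/4, 1/2, 1/4), each row's expected payoff is r1: -1/4; r2: -3/2.
Taking the (4/7, 3/7)-weighted average: (4/7)·(-1/4) + (3/7)·(-3/2) = -11/14.

-11/14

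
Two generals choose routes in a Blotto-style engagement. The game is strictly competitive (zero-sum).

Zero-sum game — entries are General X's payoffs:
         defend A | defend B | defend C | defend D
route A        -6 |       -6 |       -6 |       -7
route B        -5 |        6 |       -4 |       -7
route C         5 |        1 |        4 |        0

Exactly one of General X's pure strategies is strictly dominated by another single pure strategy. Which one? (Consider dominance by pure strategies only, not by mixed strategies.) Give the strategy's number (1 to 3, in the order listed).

1

Compare route A with route C: 5 > -6, 1 > -6, 4 > -6, 0 > -7.
So route C strictly dominates route A for General X; route A is strictly dominated.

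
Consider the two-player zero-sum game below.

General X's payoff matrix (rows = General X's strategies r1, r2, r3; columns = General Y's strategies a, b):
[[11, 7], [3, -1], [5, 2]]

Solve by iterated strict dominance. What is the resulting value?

Row r3 is strictly dominated by row r1 (11>5, 7>2); eliminate r3.
Column a is strictly dominated by b for General Y (7<11, -1<3); eliminate a.
Row r2 is strictly dominated by row r1 (7>-1); eliminate r2.
Only (r1, b) remains, with payoff 7.

7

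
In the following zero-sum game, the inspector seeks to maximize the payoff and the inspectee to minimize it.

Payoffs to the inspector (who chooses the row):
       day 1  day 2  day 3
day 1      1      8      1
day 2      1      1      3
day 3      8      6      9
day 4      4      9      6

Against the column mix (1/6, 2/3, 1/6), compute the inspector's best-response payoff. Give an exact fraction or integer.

day 1: (1)·(1/6) + (8)·(2/3) + (1)·(1/6) = 17/3.
day 2: (1)·(1/6) + (1)·(2/3) + (3)·(1/6) = 4/3.
day 3: (8)·(1/6) + (6)·(2/3) + (9)·(1/6) = 41/6.
day 4: (4)·(1/6) + (9)·(2/3) + (6)·(1/6) = 23/3.
The best pure response is day 4 with expected payoff 23/3.

23/3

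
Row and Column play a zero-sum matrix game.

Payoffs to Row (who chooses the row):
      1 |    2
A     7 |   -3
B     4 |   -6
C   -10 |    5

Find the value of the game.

1/5

Row B is strictly dominated by row A, so Row never plays it.
The remaining 2×2 game on (A, C) × (1, 2) has no saddle point. Let Row play A with probability p; indifference gives 7p − 10(1−p) = −3p + 5(1−p), so p = 3/5.
Similarly Column's optimal q on 1 is 8/25, and the value is 7·(8/25) + (-3)·(17/25) = 1/5.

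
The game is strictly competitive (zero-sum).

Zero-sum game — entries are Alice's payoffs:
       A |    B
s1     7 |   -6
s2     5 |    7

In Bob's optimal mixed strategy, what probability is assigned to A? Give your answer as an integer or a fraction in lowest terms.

13/15

Row minima are -6 and 5, so Alice's maximin is 5; column maxima are 7 and 7, so Bob's minimax is 7. These differ, so the equilibrium is in mixed strategies.
Let Bob play A with probability q. Alice is indifferent when 7q − 6(1−q) = 5q + 7(1−q), giving q = 13/15.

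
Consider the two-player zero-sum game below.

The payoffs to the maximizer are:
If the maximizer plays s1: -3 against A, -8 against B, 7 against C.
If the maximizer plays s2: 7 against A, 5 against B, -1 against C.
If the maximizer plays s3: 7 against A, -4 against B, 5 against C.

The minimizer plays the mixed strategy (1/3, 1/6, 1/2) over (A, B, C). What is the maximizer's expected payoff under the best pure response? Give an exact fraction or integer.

s1: (-3)·(1/3) + (-8)·(1/6) + (7)·(1/2) = 7/6.
s2: (7)·(1/3) + (5)·(1/6) + (-1)·(1/2) = 8/3.
s3: (7)·(1/3) + (-4)·(1/6) + (5)·(1/2) = 25/6.
The best pure response is s3 with expected payoff 25/6.

25/6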